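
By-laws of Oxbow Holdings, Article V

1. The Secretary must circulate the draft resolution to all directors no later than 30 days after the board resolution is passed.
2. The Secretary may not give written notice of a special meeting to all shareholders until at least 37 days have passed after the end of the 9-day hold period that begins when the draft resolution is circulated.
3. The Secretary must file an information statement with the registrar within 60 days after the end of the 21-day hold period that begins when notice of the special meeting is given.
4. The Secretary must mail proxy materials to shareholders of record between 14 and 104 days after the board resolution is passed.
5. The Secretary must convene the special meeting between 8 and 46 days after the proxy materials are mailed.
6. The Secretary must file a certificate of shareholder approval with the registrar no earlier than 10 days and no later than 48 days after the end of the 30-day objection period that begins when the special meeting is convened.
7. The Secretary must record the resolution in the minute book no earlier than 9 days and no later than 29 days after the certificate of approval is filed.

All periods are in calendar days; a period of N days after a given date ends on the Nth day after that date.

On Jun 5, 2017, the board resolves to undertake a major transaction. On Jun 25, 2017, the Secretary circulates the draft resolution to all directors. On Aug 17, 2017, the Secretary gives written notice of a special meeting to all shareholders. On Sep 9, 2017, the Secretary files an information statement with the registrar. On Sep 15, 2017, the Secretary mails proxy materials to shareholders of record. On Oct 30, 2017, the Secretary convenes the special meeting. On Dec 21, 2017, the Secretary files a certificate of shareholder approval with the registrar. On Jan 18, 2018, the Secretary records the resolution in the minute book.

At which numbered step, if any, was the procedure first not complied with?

None — every step was satisfied

(1) due by Jun 5, 2017 + 30 days = Jul 5, 2017; completed Jun 25, 2017, before the deadline.
(2) permitted from Jul 4, 2017 + 37 days = Aug 10, 2017 onward; Aug 17, 2017 is on or after that date.
(3) due by Sep 7, 2017 + 60 days = Nov 6, 2017; done Sep 9, 2017 — timely.
(4) the permitted window runs from Jun 5, 2017 + 14 = Jun 19, 2017 to Jun 5, 2017 + 104 = Sep 17, 2017; done Sep 15, 2017 — within the window.
(5) the permitted window runs from Sep 15, 2017 + 8 = Sep 23, 2017 to Sep 15, 2017 + 46 = Oct 31, 2017; done Oct 30, 2017, which is between those dates.
(6) the permitted window runs from Nov 29, 2017 + 10 = Dec 9, 2017 to Nov 29, 2017 + 48 = Jan 16, 2018; done Dec 21, 2017, which is between those dates.
(7) the permitted window runs from Dec 21, 2017 + 9 = Dec 30, 2017 to Dec 21, 2017 + 29 = Jan 19, 2018; Jan 18, 2018 falls inside that range.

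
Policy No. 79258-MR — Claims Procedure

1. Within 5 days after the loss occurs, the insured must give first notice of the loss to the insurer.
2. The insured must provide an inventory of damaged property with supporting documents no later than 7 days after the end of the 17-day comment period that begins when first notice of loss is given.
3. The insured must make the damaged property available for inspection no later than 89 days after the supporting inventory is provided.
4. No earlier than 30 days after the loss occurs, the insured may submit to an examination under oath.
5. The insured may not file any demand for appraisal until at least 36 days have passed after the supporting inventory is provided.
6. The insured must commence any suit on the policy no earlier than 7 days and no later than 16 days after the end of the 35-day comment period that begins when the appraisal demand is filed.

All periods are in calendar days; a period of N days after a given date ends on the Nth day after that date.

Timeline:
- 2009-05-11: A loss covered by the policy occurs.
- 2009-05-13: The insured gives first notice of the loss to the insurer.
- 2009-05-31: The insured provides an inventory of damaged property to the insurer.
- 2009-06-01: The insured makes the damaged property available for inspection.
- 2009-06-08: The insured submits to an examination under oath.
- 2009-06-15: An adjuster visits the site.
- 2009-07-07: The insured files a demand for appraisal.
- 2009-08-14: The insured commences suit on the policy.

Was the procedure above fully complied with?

Step 1: 5 days after 2009-05-11 (when the loss occurs) is 2009-05-16; done 2009-05-13 — timely.
Step 2: 7 days after 2009-05-30 (end of the 17-day comment period, which began when first notice of loss is given on 2009-05-13) is 2009-06-06; 2009-05-31 is within that limit.
Step 3: 89 days after 2009-05-31 (when the supporting inventory is provided) is 2009-08-28; done 2009-06-01 — timely.
Step 4: the earliest permitted date is 30 days after 2009-05-11 (when the loss occurs), i.e. 2009-06-10; acted on 2009-06-08, 2 days prematurely.

No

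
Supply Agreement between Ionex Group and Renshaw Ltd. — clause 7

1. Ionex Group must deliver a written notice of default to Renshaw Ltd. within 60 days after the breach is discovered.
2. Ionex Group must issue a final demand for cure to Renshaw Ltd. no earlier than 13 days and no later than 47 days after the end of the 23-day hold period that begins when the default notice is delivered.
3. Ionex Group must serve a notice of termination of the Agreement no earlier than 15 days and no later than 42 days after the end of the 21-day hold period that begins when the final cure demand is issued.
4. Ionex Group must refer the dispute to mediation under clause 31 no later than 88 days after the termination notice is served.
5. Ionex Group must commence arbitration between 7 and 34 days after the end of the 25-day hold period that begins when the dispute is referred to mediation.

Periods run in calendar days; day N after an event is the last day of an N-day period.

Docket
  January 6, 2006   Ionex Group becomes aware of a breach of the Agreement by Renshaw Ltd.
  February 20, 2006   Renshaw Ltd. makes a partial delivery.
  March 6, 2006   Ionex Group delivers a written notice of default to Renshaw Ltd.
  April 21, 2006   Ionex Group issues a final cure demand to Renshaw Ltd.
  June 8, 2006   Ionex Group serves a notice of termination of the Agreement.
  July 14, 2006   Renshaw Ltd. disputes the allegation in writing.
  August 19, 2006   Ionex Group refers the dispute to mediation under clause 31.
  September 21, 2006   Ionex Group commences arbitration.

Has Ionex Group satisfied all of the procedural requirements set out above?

Step 1 — counting 60 days from January 6, 2006 (when the breach is discovered) gives a deadline of March 7, 2006; done March 6, 2006 — timely.
Step 2 — 13 and 47 days from March 29, 2006 (end of the 23-day hold period, which began when the default notice is delivered on March 6, 2006) are April 11, 2006 and May 15, 2006 respectively; done April 21, 2006 — within the window.
Step 3 — 15 and 42 days from May 12, 2006 (end of the 21-day hold period, which began when the final cure demand is issued on April 21, 2006) are May 27, 2006 and June 23, 2006 respectively; done June 8, 2006 — within the window.
Step 4 — counting 88 days from June 8, 2006 (when the termination notice is served) gives a deadline of September 4, 2006; August 19, 2006 is within that limit.
Step 5 — 7 and 34 days from September 13, 2006 (end of the 25-day hold period, which began when the dispute is referred to mediation on August 19, 2006) are September 20, 2006 and October 17, 2006 respectively; done September 21, 2006 — within the window.

Yes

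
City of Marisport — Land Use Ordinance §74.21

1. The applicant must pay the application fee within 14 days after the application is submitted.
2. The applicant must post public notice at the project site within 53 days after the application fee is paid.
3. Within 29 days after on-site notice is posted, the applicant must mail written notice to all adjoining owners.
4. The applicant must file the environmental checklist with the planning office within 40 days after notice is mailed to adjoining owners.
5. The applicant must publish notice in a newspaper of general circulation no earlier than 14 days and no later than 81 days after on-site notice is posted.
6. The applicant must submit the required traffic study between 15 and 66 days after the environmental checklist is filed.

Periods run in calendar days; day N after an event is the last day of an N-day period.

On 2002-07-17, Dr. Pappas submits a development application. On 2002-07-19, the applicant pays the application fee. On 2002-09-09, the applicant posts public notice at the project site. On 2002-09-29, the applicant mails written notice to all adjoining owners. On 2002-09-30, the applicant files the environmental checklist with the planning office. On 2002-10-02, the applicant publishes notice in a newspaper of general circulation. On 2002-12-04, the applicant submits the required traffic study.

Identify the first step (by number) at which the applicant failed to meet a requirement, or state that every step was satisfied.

Step 1 — counting 14 days from 2002-07-17 (when the application is submitted) gives a deadline of 2002-07-31; done 2002-07-19 — timely.
Step 2 — counting 53 days from 2002-07-19 (when the application fee is paid) gives a deadline of 2002-09-10; done 2002-09-09 — timely.
Step 3 — counting 29 days from 2002-09-09 (when on-site notice is posted) gives a deadline of 2002-10-08; completed 2002-09-29, before the deadline.
Step 4 — counting 40 days from 2002-09-29 (when notice is mailed to adjoining owners) gives a deadline of 2002-11-08; completed 2002-09-30, before the deadline.
Step 5 — 14 and 81 days from 2002-09-09 (when on-site notice is posted) are 2002-09-23 and 2002-11-29 respectively; done 2002-10-02 — within the window.
Step 6 — 15 and 66 days from 2002-09-30 (when the environmental checklist is filed) are 2002-10-15 and 2002-12-05 respectively; done 2002-12-04, which is between those dates.

None — every step was satisfied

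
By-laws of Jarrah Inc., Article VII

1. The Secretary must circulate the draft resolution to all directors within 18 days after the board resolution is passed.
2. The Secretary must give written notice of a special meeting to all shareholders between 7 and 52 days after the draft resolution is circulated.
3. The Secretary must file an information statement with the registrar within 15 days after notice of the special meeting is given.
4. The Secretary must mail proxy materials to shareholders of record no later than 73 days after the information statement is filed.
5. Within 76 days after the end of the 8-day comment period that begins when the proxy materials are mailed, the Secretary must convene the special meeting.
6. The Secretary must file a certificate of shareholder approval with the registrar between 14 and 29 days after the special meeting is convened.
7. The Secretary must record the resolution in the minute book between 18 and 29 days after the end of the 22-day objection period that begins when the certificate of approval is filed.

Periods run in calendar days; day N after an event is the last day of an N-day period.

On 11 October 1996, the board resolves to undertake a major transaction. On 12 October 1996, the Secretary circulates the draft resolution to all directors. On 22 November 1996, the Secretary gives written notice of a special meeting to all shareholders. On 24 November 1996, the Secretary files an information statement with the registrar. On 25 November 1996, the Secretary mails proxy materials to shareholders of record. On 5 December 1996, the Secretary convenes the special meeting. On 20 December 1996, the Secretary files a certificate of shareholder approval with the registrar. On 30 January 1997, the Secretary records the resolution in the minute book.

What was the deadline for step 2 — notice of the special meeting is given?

Step 2 runs from 12 October 1996, when the draft resolution is circulated. The window is 7–52 days after 12 October 1996; it closes on 3 December 1996.

3 December 1996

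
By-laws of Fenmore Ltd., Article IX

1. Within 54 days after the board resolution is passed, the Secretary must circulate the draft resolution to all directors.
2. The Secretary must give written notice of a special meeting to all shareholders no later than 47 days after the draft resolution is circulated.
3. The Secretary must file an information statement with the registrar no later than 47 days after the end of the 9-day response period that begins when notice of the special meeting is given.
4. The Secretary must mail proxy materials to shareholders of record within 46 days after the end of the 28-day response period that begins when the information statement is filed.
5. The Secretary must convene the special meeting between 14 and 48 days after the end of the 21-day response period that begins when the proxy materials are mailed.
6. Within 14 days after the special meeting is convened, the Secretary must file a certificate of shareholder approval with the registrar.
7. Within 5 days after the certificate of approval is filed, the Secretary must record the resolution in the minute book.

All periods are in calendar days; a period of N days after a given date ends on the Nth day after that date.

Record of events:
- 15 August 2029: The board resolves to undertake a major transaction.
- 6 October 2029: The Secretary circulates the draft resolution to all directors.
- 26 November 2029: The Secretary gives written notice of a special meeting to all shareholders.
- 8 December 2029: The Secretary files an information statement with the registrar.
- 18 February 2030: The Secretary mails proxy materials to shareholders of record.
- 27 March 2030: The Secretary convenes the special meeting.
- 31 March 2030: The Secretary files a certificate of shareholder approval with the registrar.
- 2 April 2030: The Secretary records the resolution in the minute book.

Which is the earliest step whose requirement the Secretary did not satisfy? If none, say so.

Step 2

Step 1: 54 days after 15 August 2029 (when the board resolution is passed) is 8 October 2029; done 6 October 2029 — timely.
Step 2: 47 days after 6 October 2029 (when the draft resolution is circulated) is 22 November 2029; done 26 November 2029 — 4 days late.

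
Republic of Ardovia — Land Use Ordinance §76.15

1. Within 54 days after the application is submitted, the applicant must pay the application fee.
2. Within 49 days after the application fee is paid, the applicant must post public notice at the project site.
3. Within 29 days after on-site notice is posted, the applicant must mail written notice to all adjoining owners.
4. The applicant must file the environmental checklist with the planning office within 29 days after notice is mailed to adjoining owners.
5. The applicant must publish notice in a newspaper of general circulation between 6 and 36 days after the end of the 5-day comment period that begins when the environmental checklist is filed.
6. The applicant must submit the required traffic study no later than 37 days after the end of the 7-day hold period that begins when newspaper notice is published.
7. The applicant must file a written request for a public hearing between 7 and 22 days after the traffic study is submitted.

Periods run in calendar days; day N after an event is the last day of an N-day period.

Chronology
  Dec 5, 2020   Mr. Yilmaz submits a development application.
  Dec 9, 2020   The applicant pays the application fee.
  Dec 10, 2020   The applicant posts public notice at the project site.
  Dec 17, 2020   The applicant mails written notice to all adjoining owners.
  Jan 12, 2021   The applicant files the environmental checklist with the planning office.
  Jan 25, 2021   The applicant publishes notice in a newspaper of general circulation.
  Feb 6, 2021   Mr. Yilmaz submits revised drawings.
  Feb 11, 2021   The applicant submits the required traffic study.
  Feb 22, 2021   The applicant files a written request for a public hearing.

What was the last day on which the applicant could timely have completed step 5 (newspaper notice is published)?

The environmental checklist is filed on Jan 12, 2021; the 5-day comment period therefore ends Jan 17, 2021, and step 5 runs from that date. The window is 6–36 days after Jan 17, 2021; it closes on Feb 22, 2021.

Feb 22, 2021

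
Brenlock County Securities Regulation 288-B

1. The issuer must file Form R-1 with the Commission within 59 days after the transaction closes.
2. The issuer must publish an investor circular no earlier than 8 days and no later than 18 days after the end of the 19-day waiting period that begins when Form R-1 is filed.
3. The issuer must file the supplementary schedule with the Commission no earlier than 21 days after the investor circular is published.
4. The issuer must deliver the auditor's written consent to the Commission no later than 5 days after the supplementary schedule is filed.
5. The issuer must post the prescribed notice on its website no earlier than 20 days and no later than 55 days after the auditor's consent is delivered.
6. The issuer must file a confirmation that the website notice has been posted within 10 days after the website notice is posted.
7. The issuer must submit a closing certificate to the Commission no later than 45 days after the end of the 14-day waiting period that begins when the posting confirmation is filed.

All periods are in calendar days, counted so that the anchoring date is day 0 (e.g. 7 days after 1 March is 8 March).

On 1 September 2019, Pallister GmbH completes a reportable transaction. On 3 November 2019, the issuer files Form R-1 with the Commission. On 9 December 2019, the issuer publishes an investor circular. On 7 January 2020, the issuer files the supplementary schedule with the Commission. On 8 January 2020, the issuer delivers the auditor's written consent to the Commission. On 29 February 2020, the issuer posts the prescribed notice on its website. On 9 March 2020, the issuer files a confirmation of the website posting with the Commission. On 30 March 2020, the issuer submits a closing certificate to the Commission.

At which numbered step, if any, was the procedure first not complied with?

Step 1

(1) due by 1 September 2019 + 59 days = 30 October 2019; not done until 3 November 2019, 4 days after the deadline.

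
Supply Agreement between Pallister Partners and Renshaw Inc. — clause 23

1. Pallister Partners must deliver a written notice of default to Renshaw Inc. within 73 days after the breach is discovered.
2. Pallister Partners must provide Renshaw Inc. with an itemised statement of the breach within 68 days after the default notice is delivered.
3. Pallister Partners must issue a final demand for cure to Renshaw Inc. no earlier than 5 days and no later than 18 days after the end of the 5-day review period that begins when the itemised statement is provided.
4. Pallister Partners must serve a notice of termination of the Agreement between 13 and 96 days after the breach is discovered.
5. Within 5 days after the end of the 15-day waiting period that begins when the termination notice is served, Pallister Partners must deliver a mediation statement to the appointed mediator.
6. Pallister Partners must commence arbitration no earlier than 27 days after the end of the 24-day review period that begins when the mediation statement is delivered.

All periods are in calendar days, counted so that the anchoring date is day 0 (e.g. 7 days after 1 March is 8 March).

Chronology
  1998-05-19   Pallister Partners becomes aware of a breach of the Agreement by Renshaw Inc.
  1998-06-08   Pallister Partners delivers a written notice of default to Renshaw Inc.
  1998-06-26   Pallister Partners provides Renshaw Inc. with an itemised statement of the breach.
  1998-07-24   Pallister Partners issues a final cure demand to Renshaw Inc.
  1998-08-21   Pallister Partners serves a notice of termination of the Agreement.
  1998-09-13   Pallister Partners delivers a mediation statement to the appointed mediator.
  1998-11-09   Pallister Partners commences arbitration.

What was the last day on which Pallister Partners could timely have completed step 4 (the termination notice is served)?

Step 4 runs from 1998-05-19, when the breach is discovered. The window is 13–96 days after 1998-05-19; it closes on 1998-08-23.

1998-08-23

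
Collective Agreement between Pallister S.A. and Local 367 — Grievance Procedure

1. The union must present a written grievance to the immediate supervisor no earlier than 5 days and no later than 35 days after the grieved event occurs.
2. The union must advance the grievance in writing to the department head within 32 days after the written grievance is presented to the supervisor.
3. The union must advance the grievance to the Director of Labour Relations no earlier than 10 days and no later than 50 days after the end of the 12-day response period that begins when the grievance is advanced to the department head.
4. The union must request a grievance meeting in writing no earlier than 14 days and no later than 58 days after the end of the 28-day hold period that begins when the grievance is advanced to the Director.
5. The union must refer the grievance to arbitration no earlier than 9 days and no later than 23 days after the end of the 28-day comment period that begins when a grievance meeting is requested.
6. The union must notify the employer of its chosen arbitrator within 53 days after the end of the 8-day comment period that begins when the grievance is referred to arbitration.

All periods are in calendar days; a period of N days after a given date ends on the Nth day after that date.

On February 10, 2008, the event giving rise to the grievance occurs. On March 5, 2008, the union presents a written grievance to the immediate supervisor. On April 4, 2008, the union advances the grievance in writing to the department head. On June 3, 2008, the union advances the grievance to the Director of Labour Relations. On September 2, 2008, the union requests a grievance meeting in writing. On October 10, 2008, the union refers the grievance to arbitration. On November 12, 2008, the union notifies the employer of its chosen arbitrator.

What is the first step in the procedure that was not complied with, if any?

Step 1 — 5 and 35 days from February 10, 2008 (when the grieved event occurs) are February 15, 2008 and March 16, 2008 respectively; March 5, 2008 falls inside that range.
Step 2 — counting 32 days from March 5, 2008 (when the written grievance is presented to the supervisor) gives a deadline of April 6, 2008; April 4, 2008 is within that limit.
Step 3 — 10 and 50 days from April 16, 2008 (end of the 12-day response period, which began when the grievance is advanced to the department head on April 4, 2008) are April 26, 2008 and June 5, 2008 respectively; June 3, 2008 falls inside that range.
Step 4 — 14 and 58 days from July 1, 2008 (end of the 28-day hold period, which began when the grievance is advanced to the Director on June 3, 2008) are July 15, 2008 and August 28, 2008 respectively; September 2, 2008 is 5 days past the end of the window.

Step 4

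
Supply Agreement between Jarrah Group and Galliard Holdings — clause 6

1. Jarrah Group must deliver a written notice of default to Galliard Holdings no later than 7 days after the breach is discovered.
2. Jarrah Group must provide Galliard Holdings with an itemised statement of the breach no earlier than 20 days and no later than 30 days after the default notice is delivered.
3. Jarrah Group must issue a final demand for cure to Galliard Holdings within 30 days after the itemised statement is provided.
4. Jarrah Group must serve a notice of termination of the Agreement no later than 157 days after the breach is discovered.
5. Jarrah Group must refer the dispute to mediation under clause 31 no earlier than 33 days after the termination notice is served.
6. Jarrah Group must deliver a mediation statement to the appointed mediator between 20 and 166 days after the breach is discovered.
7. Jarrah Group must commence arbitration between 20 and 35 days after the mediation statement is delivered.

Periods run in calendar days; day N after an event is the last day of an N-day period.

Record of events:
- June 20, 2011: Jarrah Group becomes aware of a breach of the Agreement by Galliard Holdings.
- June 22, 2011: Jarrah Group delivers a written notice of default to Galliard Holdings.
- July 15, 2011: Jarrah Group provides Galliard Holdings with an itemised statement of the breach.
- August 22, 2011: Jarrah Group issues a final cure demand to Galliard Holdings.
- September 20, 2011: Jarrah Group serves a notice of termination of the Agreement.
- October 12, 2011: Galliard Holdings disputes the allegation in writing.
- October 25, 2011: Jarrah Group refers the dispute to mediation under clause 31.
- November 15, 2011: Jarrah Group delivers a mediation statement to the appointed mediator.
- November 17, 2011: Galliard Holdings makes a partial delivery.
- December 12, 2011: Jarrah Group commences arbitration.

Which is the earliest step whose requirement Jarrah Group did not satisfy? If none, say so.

Step 3

(1) due by June 20, 2011 + 7 days = June 27, 2011; completed June 22, 2011, before the deadline.
(2) the permitted window runs from June 22, 2011 + 20 = July 12, 2011 to June 22, 2011 + 30 = July 22, 2011; July 15, 2011 falls inside that range.
(3) due by July 15, 2011 + 30 days = August 14, 2011; done August 22, 2011 — 8 days late.
The analysis stops there.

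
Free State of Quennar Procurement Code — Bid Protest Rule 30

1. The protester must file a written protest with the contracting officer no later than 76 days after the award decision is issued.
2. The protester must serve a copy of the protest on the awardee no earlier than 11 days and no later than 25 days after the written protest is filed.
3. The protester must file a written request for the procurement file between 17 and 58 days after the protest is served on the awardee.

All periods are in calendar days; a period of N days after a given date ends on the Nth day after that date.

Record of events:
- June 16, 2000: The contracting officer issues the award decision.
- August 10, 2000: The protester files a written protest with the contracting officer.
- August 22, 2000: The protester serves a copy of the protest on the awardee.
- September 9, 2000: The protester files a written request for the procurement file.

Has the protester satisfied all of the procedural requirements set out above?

Yes

(1) due by June 16, 2000 + 76 days = August 31, 2000; completed August 10, 2000, before the deadline.
(2) the permitted window runs from August 10, 2000 + 11 = August 21, 2000 to August 10, 2000 + 25 = September 4, 2000; August 22, 2000 falls inside that range.
(3) the permitted window runs from August 22, 2000 + 17 = September 8, 2000 to August 22, 2000 + 58 = October 19, 2000; done September 9, 2000, which is between those dates.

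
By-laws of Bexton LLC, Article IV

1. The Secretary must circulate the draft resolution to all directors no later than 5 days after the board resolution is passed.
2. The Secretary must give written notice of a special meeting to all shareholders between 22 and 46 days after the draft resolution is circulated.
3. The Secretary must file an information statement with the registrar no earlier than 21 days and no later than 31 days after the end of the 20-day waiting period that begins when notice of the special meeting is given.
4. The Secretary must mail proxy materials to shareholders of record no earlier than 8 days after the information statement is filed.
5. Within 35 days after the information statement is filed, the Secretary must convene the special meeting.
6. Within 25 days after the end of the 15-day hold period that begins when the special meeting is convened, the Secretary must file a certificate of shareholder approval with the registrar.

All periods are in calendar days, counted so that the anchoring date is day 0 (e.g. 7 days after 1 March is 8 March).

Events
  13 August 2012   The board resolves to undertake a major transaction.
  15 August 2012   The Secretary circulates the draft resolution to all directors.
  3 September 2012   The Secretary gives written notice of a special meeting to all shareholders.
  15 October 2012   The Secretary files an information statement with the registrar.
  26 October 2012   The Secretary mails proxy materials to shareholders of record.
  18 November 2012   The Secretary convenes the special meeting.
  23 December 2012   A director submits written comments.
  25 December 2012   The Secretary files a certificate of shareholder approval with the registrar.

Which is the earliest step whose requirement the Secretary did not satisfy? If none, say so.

Step 1: 5 days after 13 August 2012 (when the board resolution is passed) is 18 August 2012; 15 August 2012 is within that limit.
Step 2: the window is 22–46 days after 15 August 2012 (when the draft resolution is circulated), so 6 September 2012 through 30 September 2012; 3 September 2012 is 3 days too early.
No need to go further; step 2 was not satisfied.

Step 2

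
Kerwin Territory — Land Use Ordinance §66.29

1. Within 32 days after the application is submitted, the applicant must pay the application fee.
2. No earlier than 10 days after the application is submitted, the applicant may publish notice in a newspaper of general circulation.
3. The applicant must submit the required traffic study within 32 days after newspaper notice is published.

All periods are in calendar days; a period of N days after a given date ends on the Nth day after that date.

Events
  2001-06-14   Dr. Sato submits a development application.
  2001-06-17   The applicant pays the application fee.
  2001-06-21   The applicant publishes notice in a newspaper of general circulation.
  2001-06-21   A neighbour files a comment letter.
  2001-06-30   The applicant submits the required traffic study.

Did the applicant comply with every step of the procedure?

Step 1 — counting 32 days from 2001-06-14 (when the application is submitted) gives a deadline of 2001-07-16; completed 2001-06-17, before the deadline.
Step 2 — must wait 10 days from 2001-06-14 (when the application is submitted), so not before 2001-06-24; acted on 2001-06-21, 3 days prematurely.
The procedure was therefore not followed at step 2.

No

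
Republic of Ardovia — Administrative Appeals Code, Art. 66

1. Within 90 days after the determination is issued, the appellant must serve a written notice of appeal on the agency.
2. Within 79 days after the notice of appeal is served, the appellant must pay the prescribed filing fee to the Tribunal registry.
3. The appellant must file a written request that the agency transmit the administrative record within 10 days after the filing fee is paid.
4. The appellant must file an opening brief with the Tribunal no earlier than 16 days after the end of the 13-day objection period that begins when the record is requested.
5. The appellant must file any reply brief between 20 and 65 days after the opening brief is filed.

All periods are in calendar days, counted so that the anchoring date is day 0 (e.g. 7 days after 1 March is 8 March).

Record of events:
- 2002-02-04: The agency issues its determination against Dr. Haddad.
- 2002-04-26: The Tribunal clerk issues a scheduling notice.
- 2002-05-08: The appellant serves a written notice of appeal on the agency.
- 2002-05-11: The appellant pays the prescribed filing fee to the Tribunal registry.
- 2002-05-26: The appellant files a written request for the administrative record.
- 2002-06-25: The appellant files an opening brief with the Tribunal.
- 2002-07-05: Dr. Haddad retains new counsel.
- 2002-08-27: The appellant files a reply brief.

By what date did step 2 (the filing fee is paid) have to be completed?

Step 2 runs from 2002-05-08, when the notice of appeal is served. 79 days after 2002-05-08 is 2002-07-26.

2002-07-26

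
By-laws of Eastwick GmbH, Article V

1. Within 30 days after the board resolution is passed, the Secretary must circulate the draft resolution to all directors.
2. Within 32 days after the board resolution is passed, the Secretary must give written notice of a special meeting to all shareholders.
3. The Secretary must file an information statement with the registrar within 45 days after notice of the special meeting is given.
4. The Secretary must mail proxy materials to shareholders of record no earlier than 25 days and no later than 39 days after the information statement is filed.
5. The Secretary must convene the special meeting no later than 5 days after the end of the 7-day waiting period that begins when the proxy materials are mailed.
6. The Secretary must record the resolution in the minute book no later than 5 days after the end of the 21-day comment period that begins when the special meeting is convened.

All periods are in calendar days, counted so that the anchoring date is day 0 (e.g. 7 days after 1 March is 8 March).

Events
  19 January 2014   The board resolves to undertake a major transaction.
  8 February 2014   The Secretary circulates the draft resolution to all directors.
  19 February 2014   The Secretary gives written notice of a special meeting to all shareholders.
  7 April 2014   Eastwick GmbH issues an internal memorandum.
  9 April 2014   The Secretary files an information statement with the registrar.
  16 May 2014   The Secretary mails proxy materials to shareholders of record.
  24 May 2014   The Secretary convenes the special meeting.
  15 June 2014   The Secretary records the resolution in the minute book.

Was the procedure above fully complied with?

No

(1) due by 19 January 2014 + 30 days = 18 February 2014; done 8 February 2014 — timely.
(2) due by 19 January 2014 + 32 days = 20 February 2014; completed 19 February 2014, before the deadline.
(3) due by 19 February 2014 + 45 days = 5 April 2014; not done until 9 April 2014, 4 days after the deadline.
Later steps need not be reached.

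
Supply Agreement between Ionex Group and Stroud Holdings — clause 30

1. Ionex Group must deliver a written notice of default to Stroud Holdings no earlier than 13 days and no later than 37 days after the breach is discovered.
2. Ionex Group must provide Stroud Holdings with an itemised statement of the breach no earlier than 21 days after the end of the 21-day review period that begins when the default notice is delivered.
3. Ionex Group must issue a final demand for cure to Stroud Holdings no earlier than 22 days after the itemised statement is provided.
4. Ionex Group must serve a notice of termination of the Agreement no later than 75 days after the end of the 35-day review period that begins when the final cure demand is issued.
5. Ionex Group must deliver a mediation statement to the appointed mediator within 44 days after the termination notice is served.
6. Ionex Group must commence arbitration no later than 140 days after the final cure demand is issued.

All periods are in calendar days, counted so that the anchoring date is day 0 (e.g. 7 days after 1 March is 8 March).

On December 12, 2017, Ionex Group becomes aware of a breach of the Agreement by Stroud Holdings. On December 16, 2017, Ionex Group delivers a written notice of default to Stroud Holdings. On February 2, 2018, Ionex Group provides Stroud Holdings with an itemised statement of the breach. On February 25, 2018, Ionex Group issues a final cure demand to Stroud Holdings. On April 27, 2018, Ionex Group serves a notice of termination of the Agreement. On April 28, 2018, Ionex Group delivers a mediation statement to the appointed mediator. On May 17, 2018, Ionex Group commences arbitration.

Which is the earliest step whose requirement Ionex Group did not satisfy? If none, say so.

Step 1: the window is 13–37 days after December 12, 2017 (when the breach is discovered), so December 25, 2017 through January 18, 2018; December 16, 2017 is 9 days too early.

Step 1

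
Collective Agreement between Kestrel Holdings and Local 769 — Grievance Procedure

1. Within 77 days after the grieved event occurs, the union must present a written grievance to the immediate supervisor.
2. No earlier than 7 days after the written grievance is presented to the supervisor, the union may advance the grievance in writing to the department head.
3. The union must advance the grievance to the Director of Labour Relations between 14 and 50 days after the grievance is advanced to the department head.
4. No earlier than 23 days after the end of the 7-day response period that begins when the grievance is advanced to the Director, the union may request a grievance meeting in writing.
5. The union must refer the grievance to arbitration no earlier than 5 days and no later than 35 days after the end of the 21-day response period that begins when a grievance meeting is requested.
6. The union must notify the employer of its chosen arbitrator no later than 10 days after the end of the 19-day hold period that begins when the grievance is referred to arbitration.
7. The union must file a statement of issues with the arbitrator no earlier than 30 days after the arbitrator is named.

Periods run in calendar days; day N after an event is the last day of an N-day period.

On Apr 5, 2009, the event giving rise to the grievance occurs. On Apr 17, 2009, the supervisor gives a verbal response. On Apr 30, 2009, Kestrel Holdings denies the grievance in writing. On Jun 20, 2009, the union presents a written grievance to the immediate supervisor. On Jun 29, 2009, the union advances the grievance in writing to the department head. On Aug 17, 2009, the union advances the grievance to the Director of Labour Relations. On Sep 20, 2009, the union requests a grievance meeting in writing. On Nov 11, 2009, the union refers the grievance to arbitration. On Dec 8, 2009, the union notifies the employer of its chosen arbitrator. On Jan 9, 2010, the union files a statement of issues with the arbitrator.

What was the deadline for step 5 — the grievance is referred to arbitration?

A grievance meeting is requested on Sep 20, 2009; the 21-day response period therefore ends Oct 11, 2009, and step 5 runs from that date. The window is 5–35 days after Oct 11, 2009; it closes on Nov 15, 2009.

Nov 15, 2009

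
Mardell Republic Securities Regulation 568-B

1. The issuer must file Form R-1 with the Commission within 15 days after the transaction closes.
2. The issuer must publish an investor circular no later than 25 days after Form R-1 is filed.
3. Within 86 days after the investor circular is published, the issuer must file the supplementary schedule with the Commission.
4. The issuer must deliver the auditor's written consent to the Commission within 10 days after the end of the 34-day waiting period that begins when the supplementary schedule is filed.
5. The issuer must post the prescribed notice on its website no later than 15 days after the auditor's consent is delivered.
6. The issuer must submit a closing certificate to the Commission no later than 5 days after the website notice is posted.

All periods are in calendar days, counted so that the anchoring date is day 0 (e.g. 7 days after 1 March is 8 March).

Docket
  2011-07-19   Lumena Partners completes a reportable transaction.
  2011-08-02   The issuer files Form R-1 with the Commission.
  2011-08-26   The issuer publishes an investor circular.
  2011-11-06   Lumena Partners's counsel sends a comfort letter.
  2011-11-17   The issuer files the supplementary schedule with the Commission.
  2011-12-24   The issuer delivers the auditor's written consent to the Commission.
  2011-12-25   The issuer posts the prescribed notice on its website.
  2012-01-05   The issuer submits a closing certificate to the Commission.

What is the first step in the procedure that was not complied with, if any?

(1) due by 2011-07-19 + 15 days = 2011-08-03; 2011-08-02 is within that limit.
(2) due by 2011-08-02 + 25 days = 2011-08-27; done 2011-08-26 — timely.
(3) due by 2011-08-26 + 86 days = 2011-11-20; 2011-11-17 is within that limit.
(4) due by 2011-12-21 + 10 days = 2011-12-31; done 2011-12-24 — timely.
(5) due by 2011-12-24 + 15 days = 2012-01-08; 2011-12-25 is within that limit.
(6) due by 2011-12-25 + 5 days = 2011-12-30; 2012-01-05 misses that deadline by 6 days.

Step 6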